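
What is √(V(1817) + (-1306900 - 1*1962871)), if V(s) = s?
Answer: 3*I*√363106 ≈ 1807.7*I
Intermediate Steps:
√(V(1817) + (-1306900 - 1*1962871)) = √(1817 + (-1306900 - 1*1962871)) = √(1817 + (-1306900 - 1962871)) = √(1817 - 3269771) = √(-3267954) = 3*I*√363106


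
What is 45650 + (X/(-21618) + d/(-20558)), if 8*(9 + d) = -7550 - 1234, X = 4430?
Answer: 10143917843893/222211422 ≈ 45650.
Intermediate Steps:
d = -1107 (d = -9 + (-7550 - 1234)/8 = -9 + (⅛)*(-8784) = -9 - 1098 = -1107)
45650 + (X/(-21618) + d/(-20558)) = 45650 + (4430/(-21618) - 1107/(-20558)) = 45650 + (4430*(-1/21618) - 1107*(-1/20558)) = 45650 + (-2215/10809 + 1107/20558) = 45650 - 33570407/222211422 = 10143917843893/222211422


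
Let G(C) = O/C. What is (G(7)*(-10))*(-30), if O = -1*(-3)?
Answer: 900/7 ≈ 128.57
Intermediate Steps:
O = 3
G(C) = 3/C
(G(7)*(-10))*(-30) = ((3/7)*(-10))*(-30) = -30/7*(-30) = 900/7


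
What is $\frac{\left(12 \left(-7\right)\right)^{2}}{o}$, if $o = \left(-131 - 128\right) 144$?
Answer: $- \frac{7}{37} \approx -0.18919$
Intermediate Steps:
$o = -37296$ ($o = \left(-259\right) 144 = -37296$)
$\frac{\left(12 \left(-7\right)\right)^{2}}{o} = \frac{\left(12 \left(-7\right)\right)^{2}}{-37296} = \left(-84\right)^{2} \left(- \frac{1}{37296}\right) = 7056 \left(- \frac{1}{37296}\right) = - \frac{7}{37}$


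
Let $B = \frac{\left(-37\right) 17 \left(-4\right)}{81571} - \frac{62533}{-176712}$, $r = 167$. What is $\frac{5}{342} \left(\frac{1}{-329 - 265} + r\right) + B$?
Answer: $\frac{689663941534625}{244024332590808} \approx 2.8262$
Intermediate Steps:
$B = \frac{5545486735}{14414574552}$ ($B = \left(-629\right) \left(-4\right) \frac{1}{81571} - - \frac{62533}{176712} = 2516 \cdot \frac{1}{81571} + \frac{62533}{176712} = \frac{2516}{81571} + \frac{62533}{176712} = \frac{5545486735}{14414574552} \approx 0.38471$)
$\frac{5}{342} \left(\frac{1}{-329 - 265} + r\right) + B = \frac{5}{342} \left(\frac{1}{-329 - 265} + 167\right) + \frac{5545486735}{14414574552} = 5 \cdot \frac{1}{342} \left(\frac{1}{-594} + 167\right) + \frac{5545486735}{14414574552} = \frac{5 \left(- \frac{1}{594} + 167\right)}{342} + \frac{5545486735}{14414574552} = \frac{5}{342} \cdot \frac{99197}{594} + \frac{5545486735}{14414574552} = \frac{495985}{203148} + \frac{5545486735}{14414574552} = \frac{689663941534625}{244024332590808}$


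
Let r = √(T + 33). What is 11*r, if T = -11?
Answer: 11*√22 ≈ 51.595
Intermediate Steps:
r = √22 (r = √(-11 + 33) = √22 ≈ 4.6904)
11*r = 11*√22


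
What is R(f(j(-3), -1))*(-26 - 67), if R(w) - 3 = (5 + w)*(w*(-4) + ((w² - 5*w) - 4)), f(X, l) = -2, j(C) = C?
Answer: -5301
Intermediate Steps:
R(w) = 3 + (5 + w)*(-4 + w² - 9*w) (R(w) = 3 + (5 + w)*(w*(-4) + ((w² - 5*w) - 4)) = 3 + (5 + w)*(-4*w + (-4 + w² - 5*w)) = 3 + (5 + w)*(-4 + w² - 9*w))
R(f(j(-3), -1))*(-26 - 67) = (-17 + (-2)³ - 49*(-2) - 4*(-2)²)*(-26 - 67) = (-17 - 8 + 98 - 4*4)*(-93) = (-17 - 8 + 98 - 16)*(-93) = 57*(-93) = -5301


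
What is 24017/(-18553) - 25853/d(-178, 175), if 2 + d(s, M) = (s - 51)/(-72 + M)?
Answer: 49393575632/8070555 ≈ 6120.2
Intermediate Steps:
d(s, M) = -2 + (-51 + s)/(-72 + M) (d(s, M) = -2 + (s - 51)/(-72 + M) = -2 + (-51 + s)/(-72 + M))
24017/(-18553) - 25853/d(-178, 175) = 24017/(-18553) - 25853*(-72 + 175)/(93 - 178 - 2*175) = 24017*(-1/18553) - 25853*103/(93 - 178 - 350) = -24017/18553 - 25853/((1/103)*(-435)) = -24017/18553 - 25853/(-435/103) = -24017/18553 - 25853*(-103/435) = -24017/18553 + 2662859/435 = 49393575632/8070555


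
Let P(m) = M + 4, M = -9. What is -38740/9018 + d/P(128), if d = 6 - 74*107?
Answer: 35578358/22545 ≈ 1578.1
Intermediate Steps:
P(m) = -5 (P(m) = -9 + 4 = -5)
d = -7912 (d = 6 - 7918 = -7912)
-38740/9018 + d/P(128) = -38740/9018 - 7912/(-5) = -38740*1/9018 - 7912*(-1/5) = -19370/4509 + 7912/5 = 35578358/22545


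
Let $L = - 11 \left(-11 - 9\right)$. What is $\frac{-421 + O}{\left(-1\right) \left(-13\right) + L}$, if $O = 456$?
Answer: $\frac{35}{233} \approx 0.15021$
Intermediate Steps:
$L = 220$ ($L = \left(-11\right) \left(-20\right) = 220$)
$\frac{-421 + O}{\left(-1\right) \left(-13\right) + L} = \frac{-421 + 456}{\left(-1\right) \left(-13\right) + 220} = \frac{35}{13 + 220} = \frac{35}{233}$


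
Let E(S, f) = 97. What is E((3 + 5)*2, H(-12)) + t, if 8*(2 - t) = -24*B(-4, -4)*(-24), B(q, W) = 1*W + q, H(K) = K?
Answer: 675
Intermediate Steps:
B(q, W) = W + q
t = 578 (t = 2 - (-24*(-4 - 4))*(-24)/8 = 2 - (-24*(-8))*(-24)/8 = 2 - 24*(-24) = 2 - ⅛*(-4608) = 2 + 576 = 578)
E((3 + 5)*2, H(-12)) + t = 97 + 578 = 675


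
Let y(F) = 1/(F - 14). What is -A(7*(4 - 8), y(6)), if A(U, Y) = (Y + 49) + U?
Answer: -167/8 ≈ -20.875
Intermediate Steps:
y(F) = 1/(-14 + F)
A(U, Y) = 49 + U + Y (A(U, Y) = (49 + Y) + U = 49 + U + Y)
-A(7*(4 - 8), y(6)) = -(49 + 7*(4 - 8) + 1/(-14 + 6)) = -(49 + 7*(-4) + 1/(-8)) = -(49 - 28 - ⅛) = -1*167/8 = -167/8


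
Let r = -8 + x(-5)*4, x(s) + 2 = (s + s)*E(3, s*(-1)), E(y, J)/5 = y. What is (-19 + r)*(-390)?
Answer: 247650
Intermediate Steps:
E(y, J) = 5*y
x(s) = -2 + 30*s (x(s) = -2 + (s + s)*(5*3) = -2 + (2*s)*15 = -2 + 30*s)
r = -616 (r = -8 + (-2 + 30*(-5))*4 = -8 + (-2 - 150)*4 = -8 - 152*4 = -8 - 608 = -616)
(-19 + r)*(-390) = (-19 - 616)*(-390) = -635*(-390) = 247650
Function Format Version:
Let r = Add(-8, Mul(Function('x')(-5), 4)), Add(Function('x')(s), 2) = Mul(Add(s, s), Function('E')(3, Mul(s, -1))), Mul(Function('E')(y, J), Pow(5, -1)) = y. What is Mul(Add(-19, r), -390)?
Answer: 247650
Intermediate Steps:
Function('E')(y, J) = Mul(5, y)
Function('x')(s) = Add(-2, Mul(30, s)) (Function('x')(s) = Add(-2, Mul(Add(s, s), Mul(5, 3))) = Add(-2, Mul(Mul(2, s), 15)) = Add(-2, Mul(30, s)))
r = -616 (r = Add(-8, Mul(Add(-2, Mul(30, -5)), 4)) = Add(-8, Mul(Add(-2, -150), 4)) = Add(-8, Mul(-152, 4)) = Add(-8, -608) = -616)
Mul(Add(-19, r), -390) = Mul(Add(-19, -616), -390) = Mul(-635, -390) = 247650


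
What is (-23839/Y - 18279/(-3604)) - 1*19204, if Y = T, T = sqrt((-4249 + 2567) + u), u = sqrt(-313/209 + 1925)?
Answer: -69192937/3604 + 23839*I*sqrt(418)/(2*sqrt(175769 - 3*sqrt(2333903))) ≈ -19199.0 + 589.0*I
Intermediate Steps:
u = 6*sqrt(2333903)/209 (u = sqrt(-313*1/209 + 1925) = sqrt(-313/209 + 1925) = sqrt(402012/209) = 6*sqrt(2333903)/209 ≈ 43.858)
T = sqrt(-1682 + 6*sqrt(2333903)/209) (T = sqrt((-4249 + 2567) + 6*sqrt(2333903)/209) = sqrt(-1682 + 6*sqrt(2333903)/209) ≈ 40.474*I)
Y = sqrt(-73471442 + 1254*sqrt(2333903))/209 ≈ 40.474*I
(-23839/Y - 18279/(-3604)) - 1*19204 = (-23839*209/sqrt(-73471442 + 1254*sqrt(2333903)) - 18279/(-3604)) - 1*19204 = (-4982351/sqrt(-73471442 + 1254*sqrt(2333903)) - 18279*(-1/3604)) - 19204 = (-4982351/sqrt(-73471442 + 1254*sqrt(2333903)) + 18279/3604) - 19204 = (18279/3604 - 4982351/sqrt(-73471442 + 1254*sqrt(2333903))) - 19204 = -69192937/3604 - 4982351/sqrt(-73471442 + 1254*sqrt(2333903))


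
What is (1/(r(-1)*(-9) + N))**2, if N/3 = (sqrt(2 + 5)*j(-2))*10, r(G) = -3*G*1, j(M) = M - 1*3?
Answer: 17581/2730794049 - 100*sqrt(7)/303421561 ≈ 5.5661e-6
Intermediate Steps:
j(M) = -3 + M (j(M) = M - 3 = -3 + M)
r(G) = -3*G
N = -150*sqrt(7) (N = 3*((sqrt(2 + 5)*(-3 - 2))*10) = 3*((sqrt(7)*(-5))*10) = 3*(-5*sqrt(7)*10) = 3*(-50*sqrt(7)) = -150*sqrt(7) ≈ -396.86)
(1/(r(-1)*(-9) + N))**2 = (1/(-3*(-1)*(-9) - 150*sqrt(7)))**2 = (1/(3*(-9) - 150*sqrt(7)))**2 = (1/(-27 - 150*sqrt(7)))**2 = (-27 - 150*sqrt(7))**(-2)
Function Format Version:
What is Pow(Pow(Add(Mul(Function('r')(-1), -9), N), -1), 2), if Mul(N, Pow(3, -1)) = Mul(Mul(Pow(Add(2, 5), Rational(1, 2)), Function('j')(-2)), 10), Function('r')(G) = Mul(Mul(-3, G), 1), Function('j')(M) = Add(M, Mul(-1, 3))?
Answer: Add(Rational(17581, 2730794049), Mul(Rational(-100, 303421561), Pow(7, Rational(1, 2)))) ≈ 5.5661e-6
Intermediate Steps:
Function('j')(M) = Add(-3, M) (Function('j')(M) = Add(M, -3) = Add(-3, M))
Function('r')(G) = Mul(-3, G)
N = Mul(-150, Pow(7, Rational(1, 2))) (N = Mul(3, Mul(Mul(Pow(Add(2, 5), Rational(1, 2)), Add(-3, -2)), 10)) = Mul(3, Mul(Mul(Pow(7, Rational(1, 2)), -5), 10)) = Mul(3, Mul(Mul(-5, Pow(7, Rational(1, 2))), 10)) = Mul(3, Mul(-50, Pow(7, Rational(1, 2)))) = Mul(-150, Pow(7, Rational(1, 2))) ≈ -396.86)
Pow(Pow(Add(Mul(Function('r')(-1), -9), N), -1), 2) = Pow(Pow(Add(Mul(Mul(-3, -1), -9), Mul(-150, Pow(7, Rational(1, 2)))), -1), 2) = Pow(Pow(Add(Mul(3, -9), Mul(-150, Pow(7, Rational(1, 2)))), -1), 2) = Pow(Pow(Add(-27, Mul(-150, Pow(7, Rational(1, 2)))), -1), 2) = Pow(Add(-27, Mul(-150, Pow(7, Rational(1, 2)))), -2)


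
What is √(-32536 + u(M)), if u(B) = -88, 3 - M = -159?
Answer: 4*I*√2039 ≈ 180.62*I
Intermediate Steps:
M = 162 (M = 3 - 1*(-159) = 3 + 159 = 162)
√(-32536 + u(M)) = √(-32536 - 88) = √(-32624) = 4*I*√2039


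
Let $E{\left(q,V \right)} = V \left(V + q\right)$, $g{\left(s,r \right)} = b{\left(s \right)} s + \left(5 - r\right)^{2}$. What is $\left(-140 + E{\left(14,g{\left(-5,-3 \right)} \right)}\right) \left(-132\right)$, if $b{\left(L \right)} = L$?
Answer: $-1191564$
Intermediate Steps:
$g{\left(s,r \right)} = s^{2} + \left(5 - r\right)^{2}$ ($g{\left(s,r \right)} = s s + \left(5 - r\right)^{2} = s^{2} + \left(5 - r\right)^{2}$)
$\left(-140 + E{\left(14,g{\left(-5,-3 \right)} \right)}\right) \left(-132\right) = \left(-140 + \left(\left(-5\right)^{2} + \left(-5 - 3\right)^{2}\right) \left(\left(\left(-5\right)^{2} + \left(-5 - 3\right)^{2}\right) + 14\right)\right) \left(-132\right) = \left(-140 + \left(25 + \left(-8\right)^{2}\right) \left(\left(25 + \left(-8\right)^{2}\right) + 14\right)\right) \left(-132\right) = \left(-140 + \left(25 + 64\right) \left(\left(25 + 64\right) + 14\right)\right) \left(-132\right) = \left(-140 + 89 \left(89 + 14\right)\right) \left(-132\right) = \left(-140 + 89 \cdot 103\right) \left(-132\right) = \left(-140 + 9167\right) \left(-132\right) = 9027 \left(-132\right) = -1191564$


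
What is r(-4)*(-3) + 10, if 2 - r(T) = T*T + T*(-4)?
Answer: 100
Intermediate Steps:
r(T) = 2 - T² + 4*T (r(T) = 2 - (T*T + T*(-4)) = 2 - (T² - 4*T) = 2 + (-T² + 4*T) = 2 - T² + 4*T)
r(-4)*(-3) + 10 = (2 - 1*(-4)² + 4*(-4))*(-3) + 10 = (2 - 1*16 - 16)*(-3) + 10 = (2 - 16 - 16)*(-3) + 10 = -30*(-3) + 10 = 90 + 10 = 100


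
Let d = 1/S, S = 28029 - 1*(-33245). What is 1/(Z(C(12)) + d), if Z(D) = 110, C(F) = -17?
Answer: 61274/6740141 ≈ 0.0090909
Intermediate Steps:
S = 61274 (S = 28029 + 33245 = 61274)
d = 1/61274 ≈ 1.6320e-5
1/(Z(C(12)) + d) = 1/(110 + 1/61274) = 1/(6740141/61274) = 61274/6740141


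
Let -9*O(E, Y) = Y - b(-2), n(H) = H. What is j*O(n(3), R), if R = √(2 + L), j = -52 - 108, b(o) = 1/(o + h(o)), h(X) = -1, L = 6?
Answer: 160/27 + 320*√2/9 ≈ 56.209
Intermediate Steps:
b(o) = 1/(-1 + o) (b(o) = 1/(o - 1) = 1/(-1 + o))
j = -160
R = 2*√2 (R = √(2 + 6) = √8 = 2*√2 ≈ 2.8284)
O(E, Y) = -1/27 - Y/9 (O(E, Y) = -(Y - 1/(-1 - 2))/9 = -(Y - 1/(-3))/9 = -(Y - 1*(-⅓))/9 = -(Y + ⅓)/9 = -(⅓ + Y)/9 = -1/27 - Y/9)
j*O(n(3), R) = -160*(-1/27 - 2*√2/9) = 160/27 + 320*√2/9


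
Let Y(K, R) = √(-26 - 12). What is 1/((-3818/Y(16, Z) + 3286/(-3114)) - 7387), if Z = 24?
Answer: -170149612383/1265909378971607 - 4627891341*I*√38/2531818757943214 ≈ -0.00013441 - 1.1268e-5*I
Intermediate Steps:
Y(K, R) = I*√38 (Y(K, R) = √(-38) = I*√38)
1/((-3818/Y(16, Z) + 3286/(-3114)) - 7387) = 1/((-3818*(-I*√38/38) + 3286/(-3114)) - 7387) = 1/((-(-1909)*I*√38/19 + 3286*(-1/3114)) - 7387) = 1/((1909*I*√38/19 - 1643/1557) - 7387) = 1/((-1643/1557 + 1909*I*√38/19) - 7387) = 1/(-11503202/1557 + 1909*I*√38/19)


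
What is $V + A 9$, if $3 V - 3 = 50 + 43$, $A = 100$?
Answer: $932$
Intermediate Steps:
$V = 32$ ($V = 1 + \frac{50 + 43}{3} = 1 + \frac{1}{3} \cdot 93 = 1 + 31 = 32$)
$V + A 9 = 32 + 100 \cdot 9 = 32 + 900 = 932$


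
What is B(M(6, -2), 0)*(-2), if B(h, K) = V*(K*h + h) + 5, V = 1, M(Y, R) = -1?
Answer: -8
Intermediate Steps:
B(h, K) = 5 + h + K*h (B(h, K) = 1*(K*h + h) + 5 = 1*(h + K*h) + 5 = (h + K*h) + 5 = 5 + h + K*h)
B(M(6, -2), 0)*(-2) = (5 - 1 + 0*(-1))*(-2) = (5 - 1 + 0)*(-2) = 4*(-2) = -8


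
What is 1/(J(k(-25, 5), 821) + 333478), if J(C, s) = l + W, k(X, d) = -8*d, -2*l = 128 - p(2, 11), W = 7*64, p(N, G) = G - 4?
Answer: 2/667731 ≈ 2.9952e-6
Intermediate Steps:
p(N, G) = -4 + G
W = 448
l = -121/2 (l = -(128 - (-4 + 11))/2 = -(128 - 1*7)/2 = -(128 - 7)/2 = -½*121 = -121/2 ≈ -60.500)
J(C, s) = 775/2 (J(C, s) = -121/2 + 448 = 775/2)
1/(J(k(-25, 5), 821) + 333478) = 1/(775/2 + 333478) = 1/(667731/2) = 2/667731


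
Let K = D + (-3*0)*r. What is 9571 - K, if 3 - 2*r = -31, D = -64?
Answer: 9635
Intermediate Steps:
r = 17 (r = 3/2 - ½*(-31) = 3/2 + 31/2 = 17)
K = -64 (K = -64 - 3*0*17 = -64 + 0*17 = -64 + 0 = -64)
9571 - K = 9571 - 1*(-64) = 9571 + 64 = 9635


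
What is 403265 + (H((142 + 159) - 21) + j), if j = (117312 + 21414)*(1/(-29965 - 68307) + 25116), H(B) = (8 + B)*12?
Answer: 171221710099069/49136 ≈ 3.4846e+9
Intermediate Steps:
H(B) = 96 + 12*B
j = 171201725456013/49136 (j = 138726*(1/(-98272) + 25116) = 138726*(-1/98272 + 25116) = 138726*(2468199551/98272) = 171201725456013/49136 ≈ 3.4842e+9)
403265 + (H((142 + 159) - 21) + j) = 403265 + ((96 + 12*((142 + 159) - 21)) + 171201725456013/49136) = 403265 + ((96 + 12*(301 - 21)) + 171201725456013/49136) = 403265 + ((96 + 12*280) + 171201725456013/49136) = 403265 + ((96 + 3360) + 171201725456013/49136) = 403265 + (3456 + 171201725456013/49136) = 403265 + 171201895270029/49136 = 171221710099069/49136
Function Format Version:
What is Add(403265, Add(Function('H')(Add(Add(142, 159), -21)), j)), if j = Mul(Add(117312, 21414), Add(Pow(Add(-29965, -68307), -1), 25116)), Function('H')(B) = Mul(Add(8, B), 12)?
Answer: Rational(171221710099069, 49136) ≈ 3.4846e+9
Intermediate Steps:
Function('H')(B) = Add(96, Mul(12, B))
j = Rational(171201725456013, 49136) (j = Mul(138726, Add(Pow(-98272, -1), 25116)) = Mul(138726, Add(Rational(-1, 98272), 25116)) = Mul(138726, Rational(2468199551, 98272)) = Rational(171201725456013, 49136) ≈ 3.4842e+9)
Add(403265, Add(Function('H')(Add(Add(142, 159), -21)), j)) = Add(403265, Add(Add(96, Mul(12, Add(Add(142, 159), -21))), Rational(171201725456013, 49136))) = Add(403265, Add(Add(96, Mul(12, Add(301, -21))), Rational(171201725456013, 49136))) = Add(403265, Add(Add(96, Mul(12, 280)), Rational(171201725456013, 49136))) = Add(403265, Add(Add(96, 3360), Rational(171201725456013, 49136))) = Add(403265, Add(3456, Rational(171201725456013, 49136))) = Add(403265, Rational(171201895270029, 49136)) = Rational(171221710099069, 49136)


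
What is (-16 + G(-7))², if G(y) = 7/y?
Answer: 289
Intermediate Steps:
(-16 + G(-7))² = (-16 + 7/(-7))² = (-16 + 7*(-⅐))² = (-16 - 1)² = (-17)² = 289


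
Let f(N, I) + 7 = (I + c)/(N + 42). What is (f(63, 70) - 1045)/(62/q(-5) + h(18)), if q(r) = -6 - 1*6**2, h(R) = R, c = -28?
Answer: -110418/1735 ≈ -63.641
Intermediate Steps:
f(N, I) = -7 + (-28 + I)/(42 + N) (f(N, I) = -7 + (I - 28)/(N + 42) = -7 + (-28 + I)/(42 + N))
q(r) = -42 (q(r) = -6 - 1*36 = -6 - 36 = -42)
(f(63, 70) - 1045)/(62/q(-5) + h(18)) = ((-322 + 70 - 7*63)/(42 + 63) - 1045)/(62/(-42) + 18) = ((-322 + 70 - 441)/105 - 1045)/(62*(-1/42) + 18) = ((1/105)*(-693) - 1045)/(-31/21 + 18) = (-33/5 - 1045)/(347/21) = -5258/5*21/347 = -110418/1735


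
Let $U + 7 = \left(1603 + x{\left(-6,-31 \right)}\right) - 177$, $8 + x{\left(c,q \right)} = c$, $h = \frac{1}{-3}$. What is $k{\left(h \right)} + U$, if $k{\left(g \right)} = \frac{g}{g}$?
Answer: $1406$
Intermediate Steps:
$h = - \frac{1}{3} \approx -0.33333$
$x{\left(c,q \right)} = -8 + c$
$k{\left(g \right)} = 1$
$U = 1405$ ($U = -7 + \left(\left(1603 - 14\right) - 177\right) = -7 + \left(1589 - 177\right) = -7 + 1412 = 1405$)
$k{\left(h \right)} + U = 1 + 1405 = 1406$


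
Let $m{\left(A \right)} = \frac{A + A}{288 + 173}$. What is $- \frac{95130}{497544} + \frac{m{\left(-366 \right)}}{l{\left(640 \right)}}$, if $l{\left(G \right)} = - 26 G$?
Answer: $- \frac{7597727427}{39757082560} \approx -0.1911$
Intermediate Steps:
$m{\left(A \right)} = \frac{2 A}{461}$
$- \frac{95130}{497544} + \frac{m{\left(-366 \right)}}{l{\left(640 \right)}} = - \frac{95130}{497544} + \frac{\frac{2}{461} \left(-366\right)}{\left(-26\right) 640} = \left(-95130\right) \frac{1}{497544} - \frac{732}{461 \left(-16640\right)} = - \frac{15855}{82924} - - \frac{183}{1917760} = - \frac{15855}{82924} + \frac{183}{1917760} = - \frac{7597727427}{39757082560}$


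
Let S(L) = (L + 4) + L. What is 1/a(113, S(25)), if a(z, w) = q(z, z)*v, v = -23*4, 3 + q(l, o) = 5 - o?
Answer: 1/10212 ≈ 9.7924e-5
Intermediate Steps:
q(l, o) = 2 - o (q(l, o) = -3 + (5 - o) = 2 - o)
v = -92
S(L) = 4 + 2*L (S(L) = (4 + L) + L = 4 + 2*L)
a(z, w) = -184 + 92*z (a(z, w) = (2 - z)*(-92) = -184 + 92*z)
1/a(113, S(25)) = 1/(-184 + 92*113) = 1/(-184 + 10396) = 1/10212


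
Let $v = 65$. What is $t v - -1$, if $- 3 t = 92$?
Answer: $- \frac{5977}{3} \approx -1992.3$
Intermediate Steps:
$t = - \frac{92}{3}$ ($t = \left(- \frac{1}{3}\right) 92 = - \frac{92}{3} \approx -30.667$)
$t v - -1 = \left(- \frac{92}{3}\right) 65 - -1 = - \frac{5980}{3} + 1 = - \frac{5977}{3}$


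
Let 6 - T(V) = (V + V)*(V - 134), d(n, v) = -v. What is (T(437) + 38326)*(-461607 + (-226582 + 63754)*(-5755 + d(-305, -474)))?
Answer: -194652993985890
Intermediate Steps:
T(V) = 6 - 2*V*(-134 + V) (T(V) = 6 - (V + V)*(V - 134) = 6 - 2*V*(-134 + V))
(T(437) + 38326)*(-461607 + (-226582 + 63754)*(-5755 + d(-305, -474))) = ((6 - 2*437**2 + 268*437) + 38326)*(-461607 + (-226582 + 63754)*(-5755 - 1*(-474))) = ((6 - 2*190969 + 117116) + 38326)*(-461607 - 162828*(-5755 + 474)) = ((6 - 381938 + 117116) + 38326)*(-461607 - 162828*(-5281)) = (-264816 + 38326)*(-461607 + 859894668) = -226490*859433061 = -194652993985890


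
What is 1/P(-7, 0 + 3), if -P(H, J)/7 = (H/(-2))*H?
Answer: 2/343 ≈ 0.0058309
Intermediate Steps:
P(H, J) = 7*H²/2 (P(H, J) = -7*H/(-2)*H = -7*H*(-½)*H = -7*(-H/2)*H = -(-7)*H²/2 = 7*H²/2)
1/P(-7, 0 + 3) = 1/((7/2)*(-7)²) = 1/((7/2)*49) = 1/(343/2) = 2/343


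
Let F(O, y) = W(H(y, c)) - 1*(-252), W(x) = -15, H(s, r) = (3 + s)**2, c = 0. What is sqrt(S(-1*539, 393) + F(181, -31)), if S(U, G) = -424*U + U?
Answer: sqrt(228234) ≈ 477.74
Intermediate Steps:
F(O, y) = 237 (F(O, y) = -15 - 1*(-252) = -15 + 252 = 237)
S(U, G) = -423*U
sqrt(S(-1*539, 393) + F(181, -31)) = sqrt(-(-423)*539 + 237) = sqrt(-423*(-539) + 237) = sqrt(227997 + 237) = sqrt(228234)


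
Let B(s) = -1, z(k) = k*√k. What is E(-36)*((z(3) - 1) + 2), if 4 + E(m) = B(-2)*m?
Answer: 32 + 96*√3 ≈ 198.28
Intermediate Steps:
z(k) = k^(3/2)
E(m) = -4 - m
E(-36)*((z(3) - 1) + 2) = (-4 - 1*(-36))*((3^(3/2) - 1) + 2) = (-4 + 36)*((3*√3 - 1) + 2) = 32*((-1 + 3*√3) + 2) = 32*(1 + 3*√3) = 32 + 96*√3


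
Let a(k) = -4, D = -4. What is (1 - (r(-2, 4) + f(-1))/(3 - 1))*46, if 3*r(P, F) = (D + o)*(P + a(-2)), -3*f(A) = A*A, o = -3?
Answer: -805/3 ≈ -268.33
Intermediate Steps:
f(A) = -A²/3 (f(A) = -A*A/3 = -A²/3)
r(P, F) = 28/3 - 7*P/3 (r(P, F) = ((-4 - 3)*(P - 4))/3 = (-7*(-4 + P))/3 = (28 - 7*P)/3 = 28/3 - 7*P/3)
(1 - (r(-2, 4) + f(-1))/(3 - 1))*46 = (1 - ((28/3 - 7/3*(-2)) - ⅓*(-1)²)/(3 - 1))*46 = (1 - ((28/3 + 14/3) - ⅓*1)/2)*46 = (1 - (14 - ⅓)/2)*46 = (1 - 41/(3*2))*46 = (1 - 1*41/6)*46 = (1 - 41/6)*46 = -35/6*46 = -805/3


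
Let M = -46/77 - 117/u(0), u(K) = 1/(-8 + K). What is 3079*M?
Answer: 221768054/77 ≈ 2.8801e+6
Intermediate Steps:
M = 72026/77 (M = -46/77 - 117/(1/(-8 + 0)) = -46*1/77 - 117/(1/(-8)) = -46/77 - 117/(-⅛) = -46/77 - 117*(-8) = -46/77 + 936 = 72026/77 ≈ 935.40)
3079*M = 3079*(72026/77) = 221768054/77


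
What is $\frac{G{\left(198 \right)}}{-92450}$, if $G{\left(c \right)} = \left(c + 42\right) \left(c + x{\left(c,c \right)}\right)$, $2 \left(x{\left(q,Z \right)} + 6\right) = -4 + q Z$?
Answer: $- \frac{475008}{9245} \approx -51.38$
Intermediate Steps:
$x{\left(q,Z \right)} = -8 + \frac{Z q}{2}$ ($x{\left(q,Z \right)} = -6 + \frac{-4 + q Z}{2} = -6 + \frac{-4 + Z q}{2} = -6 + \left(-2 + \frac{Z q}{2}\right) = -8 + \frac{Z q}{2}$)
$G{\left(c \right)} = \left(42 + c\right) \left(-8 + c + \frac{c^{2}}{2}\right)$ ($G{\left(c \right)} = \left(c + 42\right) \left(c + \left(-8 + \frac{c c}{2}\right)\right) = \left(42 + c\right) \left(c + \left(-8 + \frac{c^{2}}{2}\right)\right) = \left(42 + c\right) \left(-8 + c + \frac{c^{2}}{2}\right)$)
$\frac{G{\left(198 \right)}}{-92450} = \frac{-336 + \frac{198^{3}}{2} + 22 \cdot 198^{2} + 34 \cdot 198}{-92450} = \left(-336 + \frac{1}{2} \cdot 7762392 + 22 \cdot 39204 + 6732\right) \left(- \frac{1}{92450}\right) = \left(-336 + 3881196 + 862488 + 6732\right) \left(- \frac{1}{92450}\right) = 4750080 \left(- \frac{1}{92450}\right) = - \frac{475008}{9245}$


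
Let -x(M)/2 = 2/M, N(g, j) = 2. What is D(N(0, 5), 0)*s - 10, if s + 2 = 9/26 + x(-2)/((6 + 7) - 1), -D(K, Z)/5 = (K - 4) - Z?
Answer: -970/39 ≈ -24.872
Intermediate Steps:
x(M) = -4/M
D(K, Z) = 20 - 5*K + 5*Z (D(K, Z) = -5*((K - 4) - Z) = -5*((-4 + K) - Z) = -5*(-4 + K - Z) = 20 - 5*K + 5*Z)
s = -58/39 (s = -2 + (9/26 + (-4/(-2))/((6 + 7) - 1)) = -2 + (9*(1/26) + (-4*(-1/2))/(13 - 1)) = -2 + (9/26 + 2/12) = -2 + (9/26 + 2*(1/12)) = -2 + (9/26 + 1/6) = -2 + 20/39 = -58/39 ≈ -1.4872)
D(N(0, 5), 0)*s - 10 = (20 - 5*2 + 5*0)*(-58/39) - 10 = (20 - 10 + 0)*(-58/39) - 10 = 10*(-58/39) - 10 = -580/39 - 10 = -970/39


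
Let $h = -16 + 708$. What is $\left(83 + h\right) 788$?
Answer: $610700$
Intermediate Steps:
$h = 692$
$\left(83 + h\right) 788 = \left(83 + 692\right) 788 = 775 \cdot 788 = 610700$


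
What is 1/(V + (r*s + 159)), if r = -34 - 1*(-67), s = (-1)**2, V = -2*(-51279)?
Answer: 1/102750 ≈ 9.7324e-6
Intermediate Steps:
V = 102558
s = 1
r = 33 (r = -34 + 67 = 33)
1/(V + (r*s + 159)) = 1/(102558 + (33*1 + 159)) = 1/(102558 + (33 + 159)) = 1/(102558 + 192) = 1/102750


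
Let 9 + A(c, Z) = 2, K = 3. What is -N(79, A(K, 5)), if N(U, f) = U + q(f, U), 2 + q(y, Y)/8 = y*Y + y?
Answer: 4417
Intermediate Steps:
q(y, Y) = -16 + 8*y + 8*Y*y (q(y, Y) = -16 + 8*(y*Y + y) = -16 + 8*(Y*y + y) = -16 + 8*(y + Y*y) = -16 + (8*y + 8*Y*y) = -16 + 8*y + 8*Y*y)
A(c, Z) = -7 (A(c, Z) = -9 + 2 = -7)
N(U, f) = -16 + U + 8*f + 8*U*f (N(U, f) = U + (-16 + 8*f + 8*U*f) = -16 + U + 8*f + 8*U*f)
-N(79, A(K, 5)) = -(-16 + 79 + 8*(-7) + 8*79*(-7)) = -(-16 + 79 - 56 - 4424) = -1*(-4417) = 4417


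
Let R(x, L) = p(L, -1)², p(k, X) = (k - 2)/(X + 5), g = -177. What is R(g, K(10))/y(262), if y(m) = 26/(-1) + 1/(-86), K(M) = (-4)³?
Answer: -46827/4474 ≈ -10.466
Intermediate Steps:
p(k, X) = (-2 + k)/(5 + X)
K(M) = -64
y(m) = -2237/86 (y(m) = 26*(-1) + 1*(-1/86) = -26 - 1/86 = -2237/86)
R(x, L) = (-½ + L/4)² (R(x, L) = ((-2 + L)/(5 - 1))² = ((-2 + L)/4)² = (-½ + L/4)²)
R(g, K(10))/y(262) = ((-2 - 64)²/16)/(-2237/86) = ((1/16)*(-66)²)*(-86/2237) = ((1/16)*4356)*(-86/2237) = (1089/4)*(-86/2237) = -46827/4474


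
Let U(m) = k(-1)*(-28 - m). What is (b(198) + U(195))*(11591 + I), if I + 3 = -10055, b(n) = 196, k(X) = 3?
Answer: -725109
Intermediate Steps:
I = -10058 (I = -3 - 10055 = -10058)
U(m) = -84 - 3*m (U(m) = 3*(-28 - m) = -84 - 3*m)
(b(198) + U(195))*(11591 + I) = (196 + (-84 - 3*195))*(11591 - 10058) = (196 + (-84 - 585))*1533 = (196 - 669)*1533 = -473*1533 = -725109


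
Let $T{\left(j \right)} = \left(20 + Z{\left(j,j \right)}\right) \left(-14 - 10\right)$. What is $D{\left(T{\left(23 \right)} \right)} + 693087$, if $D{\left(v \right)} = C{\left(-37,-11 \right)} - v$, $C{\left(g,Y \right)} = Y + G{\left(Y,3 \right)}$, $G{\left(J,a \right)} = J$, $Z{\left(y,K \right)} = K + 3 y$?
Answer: $695753$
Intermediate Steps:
$T{\left(j \right)} = -480 - 96 j$ ($T{\left(j \right)} = \left(20 + \left(j + 3 j\right)\right) \left(-14 - 10\right) = \left(20 + 4 j\right) \left(-24\right) = -480 - 96 j$)
$C{\left(g,Y \right)} = 2 Y$ ($C{\left(g,Y \right)} = Y + Y = 2 Y$)
$D{\left(v \right)} = -22 - v$ ($D{\left(v \right)} = 2 \left(-11\right) - v = -22 - v$)
$D{\left(T{\left(23 \right)} \right)} + 693087 = \left(-22 - \left(-480 - 2208\right)\right) + 693087 = \left(-22 - -2688\right) + 693087 = \left(-22 + 2688\right) + 693087 = 2666 + 693087 = 695753$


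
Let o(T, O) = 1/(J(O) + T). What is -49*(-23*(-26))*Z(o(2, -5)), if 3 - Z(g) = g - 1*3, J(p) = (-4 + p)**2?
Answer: -14563094/83 ≈ -1.7546e+5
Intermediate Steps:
o(T, O) = 1/(T + (-4 + O)**2) (o(T, O) = 1/((-4 + O)**2 + T) = 1/(T + (-4 + O)**2))
Z(g) = 6 - g (Z(g) = 3 - (g - 1*3) = 3 - (g - 3) = 3 - (-3 + g) = 3 + (3 - g) = 6 - g)
-49*(-23*(-26))*Z(o(2, -5)) = -49*(-23*(-26))*(6 - 1/(2 + (-4 - 5)**2)) = -29302*(6 - 1/(2 + (-9)**2)) = -29302*(6 - 1/(2 + 81)) = -29302*(6 - 1/83) = -29302*497/83 = -49*297206/83 = -14563094/83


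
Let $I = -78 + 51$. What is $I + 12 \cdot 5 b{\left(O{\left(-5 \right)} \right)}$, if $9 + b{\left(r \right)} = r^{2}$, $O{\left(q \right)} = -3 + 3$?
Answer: $-567$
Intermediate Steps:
$I = -27$
$O{\left(q \right)} = 0$
$b{\left(r \right)} = -9 + r^{2}$
$I + 12 \cdot 5 b{\left(O{\left(-5 \right)} \right)} = -27 + 12 \cdot 5 \left(-9 + 0^{2}\right) = -27 + 60 \left(-9 + 0\right) = -27 + 60 \left(-9\right) = -27 - 540 = -567$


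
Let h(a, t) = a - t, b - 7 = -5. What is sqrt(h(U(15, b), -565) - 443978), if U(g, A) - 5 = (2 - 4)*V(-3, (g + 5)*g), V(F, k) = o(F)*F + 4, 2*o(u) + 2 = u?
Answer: I*sqrt(443431) ≈ 665.91*I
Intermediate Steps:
b = 2 (b = 7 - 5 = 2)
o(u) = -1 + u/2
V(F, k) = 4 + F*(-1 + F/2) (V(F, k) = (-1 + F/2)*F + 4 = F*(-1 + F/2) + 4 = 4 + F*(-1 + F/2))
U(g, A) = -18 (U(g, A) = 5 + (2 - 4)*(4 + (1/2)*(-3)*(-2 - 3)) = 5 - 2*(4 + (1/2)*(-3)*(-5)) = 5 - 2*(4 + 15/2) = 5 - 2*23/2 = 5 - 23 = -18)
sqrt(h(U(15, b), -565) - 443978) = sqrt((-18 - 1*(-565)) - 443978) = sqrt((-18 + 565) - 443978) = sqrt(547 - 443978) = sqrt(-443431) = I*sqrt(443431)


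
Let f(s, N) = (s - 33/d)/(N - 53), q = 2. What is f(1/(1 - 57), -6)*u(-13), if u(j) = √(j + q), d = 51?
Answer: 633*I*√11/56168 ≈ 0.037378*I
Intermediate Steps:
f(s, N) = (-11/17 + s)/(-53 + N) (f(s, N) = (s - 33/51)/(N - 53) = (s - 33*1/51)/(-53 + N) = (s - 11/17)/(-53 + N) = (-11/17 + s)/(-53 + N))
u(j) = √(2 + j) (u(j) = √(j + 2) = √(2 + j))
f(1/(1 - 57), -6)*u(-13) = ((-11/17 + 1/(1 - 57))/(-53 - 6))*√(2 - 13) = ((-11/17 + 1/(-56))/(-59))*√(-11) = (-(-11/17 - 1/56)/59)*(I*√11) = (-1/59*(-633/952))*(I*√11) = 633*(I*√11)/56168 = 633*I*√11/56168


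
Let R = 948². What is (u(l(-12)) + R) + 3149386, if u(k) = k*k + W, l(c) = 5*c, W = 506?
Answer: 4052196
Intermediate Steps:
u(k) = 506 + k² (u(k) = k*k + 506 = k² + 506 = 506 + k²)
R = 898704
(u(l(-12)) + R) + 3149386 = ((506 + (5*(-12))²) + 898704) + 3149386 = ((506 + (-60)²) + 898704) + 3149386 = ((506 + 3600) + 898704) + 3149386 = (4106 + 898704) + 3149386 = 902810 + 3149386 = 4052196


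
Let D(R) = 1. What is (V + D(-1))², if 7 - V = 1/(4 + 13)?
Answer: 18225/289 ≈ 63.062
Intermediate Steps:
V = 118/17 (V = 7 - 1/(4 + 13) = 7 - 1/17 = 118/17 ≈ 6.9412)
(V + D(-1))² = (118/17 + 1)² = (135/17)² = 18225/289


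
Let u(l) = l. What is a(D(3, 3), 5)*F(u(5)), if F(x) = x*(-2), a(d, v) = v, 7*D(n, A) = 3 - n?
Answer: -50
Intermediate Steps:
D(n, A) = 3/7 - n/7 (D(n, A) = (3 - n)/7 = 3/7 - n/7)
F(x) = -2*x
a(D(3, 3), 5)*F(u(5)) = 5*(-2*5) = 5*(-10) = -50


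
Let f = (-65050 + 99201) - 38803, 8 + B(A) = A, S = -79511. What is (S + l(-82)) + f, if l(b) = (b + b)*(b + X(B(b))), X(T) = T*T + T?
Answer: -1384355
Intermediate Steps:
B(A) = -8 + A
X(T) = T + T² (X(T) = T² + T = T + T²)
l(b) = 2*b*(b + (-8 + b)*(-7 + b)) (l(b) = (b + b)*(b + (-8 + b)*(1 + (-8 + b))) = (2*b)*(b + (-8 + b)*(-7 + b)) = 2*b*(b + (-8 + b)*(-7 + b)))
f = -4652 (f = 34151 - 38803 = -4652)
(S + l(-82)) + f = (-79511 + 2*(-82)*(-82 + (-8 - 82)*(-7 - 82))) - 4652 = (-79511 + 2*(-82)*(-82 - 90*(-89))) - 4652 = (-79511 + 2*(-82)*(-82 + 8010)) - 4652 = (-79511 + 2*(-82)*7928) - 4652 = (-79511 - 1300192) - 4652 = -1379703 - 4652 = -1384355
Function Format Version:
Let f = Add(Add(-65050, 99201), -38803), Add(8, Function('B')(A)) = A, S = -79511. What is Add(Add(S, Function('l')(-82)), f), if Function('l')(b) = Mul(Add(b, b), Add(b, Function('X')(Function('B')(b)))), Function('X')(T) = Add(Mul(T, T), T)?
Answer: -1384355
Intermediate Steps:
Function('B')(A) = Add(-8, A)
Function('X')(T) = Add(T, Pow(T, 2)) (Function('X')(T) = Add(Pow(T, 2), T) = Add(T, Pow(T, 2)))
Function('l')(b) = Mul(2, b, Add(b, Mul(Add(-8, b), Add(-7, b)))) (Function('l')(b) = Mul(Add(b, b), Add(b, Mul(Add(-8, b), Add(1, Add(-8, b))))) = Mul(Mul(2, b), Add(b, Mul(Add(-8, b), Add(-7, b)))) = Mul(2, b, Add(b, Mul(Add(-8, b), Add(-7, b)))))
f = -4652 (f = Add(34151, -38803) = -4652)
Add(Add(S, Function('l')(-82)), f) = Add(Add(-79511, Mul(2, -82, Add(-82, Mul(Add(-8, -82), Add(-7, -82))))), -4652) = Add(Add(-79511, Mul(2, -82, Add(-82, Mul(-90, -89)))), -4652) = Add(Add(-79511, Mul(2, -82, Add(-82, 8010))), -4652) = Add(Add(-79511, Mul(2, -82, 7928)), -4652) = Add(Add(-79511, -1300192), -4652) = Add(-1379703, -4652) = -1384355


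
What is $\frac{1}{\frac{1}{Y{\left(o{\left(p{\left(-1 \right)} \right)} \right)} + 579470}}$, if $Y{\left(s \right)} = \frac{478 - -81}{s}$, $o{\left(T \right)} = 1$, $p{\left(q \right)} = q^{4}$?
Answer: $580029$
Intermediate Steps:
$Y{\left(s \right)} = \frac{559}{s}$ ($Y{\left(s \right)} = \frac{478 + 81}{s} = \frac{559}{s}$)
$\frac{1}{\frac{1}{Y{\left(o{\left(p{\left(-1 \right)} \right)} \right)} + 579470}} = \frac{1}{\frac{1}{\frac{559}{1} + 579470}} = \frac{1}{\frac{1}{559 \cdot 1 + 579470}} = \frac{1}{\frac{1}{559 + 579470}} = \frac{1}{\frac{1}{580029}} = 580029$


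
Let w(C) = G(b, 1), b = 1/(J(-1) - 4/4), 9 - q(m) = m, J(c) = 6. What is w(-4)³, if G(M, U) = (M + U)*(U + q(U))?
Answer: 157464/125 ≈ 1259.7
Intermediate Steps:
q(m) = 9 - m
b = ⅕ (b = 1/(6 - 4/4) = 1/(6 - 4*¼) = 1/(6 - 1) = 1/5 = ⅕ ≈ 0.20000)
G(M, U) = 9*M + 9*U (G(M, U) = (M + U)*(U + (9 - U)) = (M + U)*9 = 9*M + 9*U)
w(C) = 54/5 (w(C) = 9*(⅕) + 9*1 = 9/5 + 9 = 54/5)
w(-4)³ = (54/5)³ = 157464/125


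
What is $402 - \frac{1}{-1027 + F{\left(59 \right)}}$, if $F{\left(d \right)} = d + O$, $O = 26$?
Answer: $\frac{378685}{942} \approx 402.0$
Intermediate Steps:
$F{\left(d \right)} = 26 + d$ ($F{\left(d \right)} = d + 26 = 26 + d$)
$402 - \frac{1}{-1027 + F{\left(59 \right)}} = 402 - \frac{1}{-1027 + \left(26 + 59\right)} = 402 - \frac{1}{-1027 + 85} = 402 - \frac{1}{-942} = 402 - - \frac{1}{942} = 402 + \frac{1}{942} = \frac{378685}{942}$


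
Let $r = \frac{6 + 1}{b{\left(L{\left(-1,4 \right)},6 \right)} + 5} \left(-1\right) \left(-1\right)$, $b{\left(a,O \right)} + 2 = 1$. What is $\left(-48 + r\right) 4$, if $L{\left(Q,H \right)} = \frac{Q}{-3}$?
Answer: $-185$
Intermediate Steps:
$L{\left(Q,H \right)} = - \frac{Q}{3}$ ($L{\left(Q,H \right)} = Q \left(- \frac{1}{3}\right) = - \frac{Q}{3}$)
$b{\left(a,O \right)} = -1$ ($b{\left(a,O \right)} = -2 + 1 = -1$)
$r = \frac{7}{4}$ ($r = \frac{6 + 1}{-1 + 5} \left(-1\right) \left(-1\right) = \frac{7}{4} \left(-1\right) \left(-1\right) = \left(- \frac{7}{4}\right) \left(-1\right) = \frac{7}{4} \approx 1.75$)
$\left(-48 + r\right) 4 = \left(-48 + \frac{7}{4}\right) 4 = \left(- \frac{185}{4}\right) 4 = -185$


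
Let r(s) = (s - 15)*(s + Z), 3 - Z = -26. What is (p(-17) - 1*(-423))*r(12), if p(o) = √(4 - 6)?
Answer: -52029 - 123*I*√2 ≈ -52029.0 - 173.95*I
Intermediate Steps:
Z = 29 (Z = 3 - 1*(-26) = 3 + 26 = 29)
p(o) = I*√2 (p(o) = √(-2) = I*√2)
r(s) = (-15 + s)*(29 + s) (r(s) = (s - 15)*(s + 29) = (-15 + s)*(29 + s))
(p(-17) - 1*(-423))*r(12) = (I*√2 - 1*(-423))*(-435 + 12² + 14*12) = (I*√2 + 423)*(-435 + 144 + 168) = (423 + I*√2)*(-123) = -52029 - 123*I*√2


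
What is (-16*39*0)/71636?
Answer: 0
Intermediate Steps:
(-16*39*0)/71636 = -624*0*(1/71636) = 0*(1/71636) = 0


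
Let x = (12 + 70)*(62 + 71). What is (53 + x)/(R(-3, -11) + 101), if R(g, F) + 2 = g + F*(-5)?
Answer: 10959/151 ≈ 72.576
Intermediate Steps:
x = 10906 (x = 82*133 = 10906)
R(g, F) = -2 + g - 5*F (R(g, F) = -2 + (g + F*(-5)) = -2 + (g - 5*F) = -2 + g - 5*F)
(53 + x)/(R(-3, -11) + 101) = (53 + 10906)/((-2 - 3 - 5*(-11)) + 101) = 10959/((-2 - 3 + 55) + 101) = 10959/(50 + 101) = 10959/151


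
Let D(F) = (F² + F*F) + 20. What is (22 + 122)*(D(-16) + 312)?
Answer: 121536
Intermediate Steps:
D(F) = 20 + 2*F² (D(F) = (F² + F²) + 20 = 2*F² + 20 = 20 + 2*F²)
(22 + 122)*(D(-16) + 312) = (22 + 122)*((20 + 2*(-16)²) + 312) = 144*((20 + 2*256) + 312) = 144*((20 + 512) + 312) = 144*(532 + 312) = 144*844 = 121536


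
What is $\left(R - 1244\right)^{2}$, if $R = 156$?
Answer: $1183744$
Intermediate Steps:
$\left(R - 1244\right)^{2} = \left(156 - 1244\right)^{2} = \left(-1088\right)^{2} = 1183744$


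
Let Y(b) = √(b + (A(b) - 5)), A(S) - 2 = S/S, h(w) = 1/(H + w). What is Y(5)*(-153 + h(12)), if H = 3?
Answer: -2294*√3/15 ≈ -264.89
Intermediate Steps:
h(w) = 1/(3 + w)
A(S) = 3 (A(S) = 2 + S/S = 2 + 1 = 3)
Y(b) = √(-2 + b) (Y(b) = √(b + (3 - 5)) = √(b - 2) = √(-2 + b))
Y(5)*(-153 + h(12)) = √(-2 + 5)*(-153 + 1/(3 + 12)) = √3*(-153 + 1/15) = √3*(-2294/15) = -2294*√3/15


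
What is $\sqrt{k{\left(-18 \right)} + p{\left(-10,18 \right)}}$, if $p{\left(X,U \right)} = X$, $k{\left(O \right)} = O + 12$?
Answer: $4 i \approx 4.0 i$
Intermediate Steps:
$k{\left(O \right)} = 12 + O$
$\sqrt{k{\left(-18 \right)} + p{\left(-10,18 \right)}} = \sqrt{\left(12 - 18\right) - 10} = \sqrt{-6 - 10} = \sqrt{-16} = 4 i$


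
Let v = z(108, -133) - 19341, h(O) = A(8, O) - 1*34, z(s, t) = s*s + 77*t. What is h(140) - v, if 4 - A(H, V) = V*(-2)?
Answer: 18168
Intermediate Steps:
A(H, V) = 4 + 2*V (A(H, V) = 4 - V*(-2) = 4 - (-2)*V = 4 + 2*V)
z(s, t) = s² + 77*t
h(O) = -30 + 2*O (h(O) = (4 + 2*O) - 1*34 = (4 + 2*O) - 34 = -30 + 2*O)
v = -17918 (v = (108² + 77*(-133)) - 19341 = (11664 - 10241) - 19341 = 1423 - 19341 = -17918)
h(140) - v = (-30 + 2*140) - 1*(-17918) = (-30 + 280) + 17918 = 250 + 17918 = 18168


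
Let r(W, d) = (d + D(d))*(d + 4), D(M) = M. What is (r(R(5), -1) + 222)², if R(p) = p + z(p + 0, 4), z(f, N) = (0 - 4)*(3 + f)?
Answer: 46656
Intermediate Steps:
z(f, N) = -12 - 4*f (z(f, N) = -4*(3 + f) = -12 - 4*f)
R(p) = -12 - 3*p (R(p) = p + (-12 - 4*(p + 0)) = p + (-12 - 4*p) = -12 - 3*p)
r(W, d) = 2*d*(4 + d) (r(W, d) = (d + d)*(d + 4) = (2*d)*(4 + d) = 2*d*(4 + d))
(r(R(5), -1) + 222)² = (2*(-1)*(4 - 1) + 222)² = (2*(-1)*3 + 222)² = (-6 + 222)² = 216² = 46656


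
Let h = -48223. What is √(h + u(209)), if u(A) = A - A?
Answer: 83*I*√7 ≈ 219.6*I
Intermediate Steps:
u(A) = 0
√(h + u(209)) = √(-48223 + 0) = √(-48223) = 83*I*√7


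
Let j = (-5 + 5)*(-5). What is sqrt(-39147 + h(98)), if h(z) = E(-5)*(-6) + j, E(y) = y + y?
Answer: 3*I*sqrt(4343) ≈ 197.7*I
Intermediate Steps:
j = 0 (j = 0*(-5) = 0)
E(y) = 2*y
h(z) = 60 (h(z) = (2*(-5))*(-6) + 0 = -10*(-6) + 0 = 60 + 0 = 60)
sqrt(-39147 + h(98)) = sqrt(-39147 + 60) = sqrt(-39087) = 3*I*sqrt(4343)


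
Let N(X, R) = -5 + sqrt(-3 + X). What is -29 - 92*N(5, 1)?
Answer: 431 - 92*sqrt(2) ≈ 300.89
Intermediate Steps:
-29 - 92*N(5, 1) = -29 - 92*(-5 + sqrt(-3 + 5)) = -29 - 92*(-5 + sqrt(2)) = -29 + (460 - 92*sqrt(2)) = 431 - 92*sqrt(2)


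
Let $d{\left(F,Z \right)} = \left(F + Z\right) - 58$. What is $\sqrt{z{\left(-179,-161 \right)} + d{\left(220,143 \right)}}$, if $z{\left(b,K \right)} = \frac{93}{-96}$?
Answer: $\frac{3 \sqrt{2162}}{8} \approx 17.436$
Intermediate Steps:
$z{\left(b,K \right)} = - \frac{31}{32}$ ($z{\left(b,K \right)} = 93 \left(- \frac{1}{96}\right) = - \frac{31}{32}$)
$d{\left(F,Z \right)} = -58 + F + Z$
$\sqrt{z{\left(-179,-161 \right)} + d{\left(220,143 \right)}} = \sqrt{- \frac{31}{32} + \left(-58 + 220 + 143\right)} = \sqrt{- \frac{31}{32} + 305} = \sqrt{\frac{9729}{32}} = \frac{3 \sqrt{2162}}{8}$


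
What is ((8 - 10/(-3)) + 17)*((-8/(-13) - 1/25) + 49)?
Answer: 273904/195 ≈ 1404.6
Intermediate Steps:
((8 - 10/(-3)) + 17)*((-8/(-13) - 1/25) + 49) = ((8 - 10*(-1/3)) + 17)*((-8*(-1/13) - 1*1/25) + 49) = ((8 + 10/3) + 17)*((8/13 - 1/25) + 49) = (34/3 + 17)*(187/325 + 49) = (85/3)*(16112/325) = 273904/195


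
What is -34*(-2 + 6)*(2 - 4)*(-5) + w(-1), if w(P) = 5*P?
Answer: -1365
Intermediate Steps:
-34*(-2 + 6)*(2 - 4)*(-5) + w(-1) = -34*(-2 + 6)*(2 - 4)*(-5) + 5*(-1) = -34*4*(-2)*(-5) - 5 = -(-272)*(-5) - 5 = -34*40 - 5 = -1360 - 5 = -1365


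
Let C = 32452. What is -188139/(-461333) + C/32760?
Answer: 754807577/539759610 ≈ 1.3984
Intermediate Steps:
-188139/(-461333) + C/32760 = -188139/(-461333) + 32452/32760 = -188139*(-1/461333) + 32452*(1/32760) = 188139/461333 + 1159/1170 = 754807577/539759610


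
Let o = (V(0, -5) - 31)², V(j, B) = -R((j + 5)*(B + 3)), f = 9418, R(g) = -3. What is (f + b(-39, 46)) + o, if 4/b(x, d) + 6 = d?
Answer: 102021/10 ≈ 10202.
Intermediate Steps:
b(x, d) = 4/(-6 + d)
V(j, B) = 3 (V(j, B) = -1*(-3) = 3)
o = 784 (o = (3 - 31)² = (-28)² = 784)
(f + b(-39, 46)) + o = (9418 + 4/(-6 + 46)) + 784 = (9418 + 4/40) + 784 = (9418 + 4*(1/40)) + 784 = (9418 + ⅒) + 784 = 94181/10 + 784 = 102021/10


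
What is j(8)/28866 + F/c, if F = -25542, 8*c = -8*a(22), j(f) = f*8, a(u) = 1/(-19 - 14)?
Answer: -12165373606/14433 ≈ -8.4289e+5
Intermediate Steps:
a(u) = -1/33 (a(u) = 1/(-33) = -1/33)
j(f) = 8*f
c = 1/33 (c = (-8*(-1/33))/8 = (⅛)*(8/33) = 1/33 ≈ 0.030303)
j(8)/28866 + F/c = (8*8)/28866 - 25542/1/33 = 64*(1/28866) - 25542*33 = 32/14433 - 842886 = -12165373606/14433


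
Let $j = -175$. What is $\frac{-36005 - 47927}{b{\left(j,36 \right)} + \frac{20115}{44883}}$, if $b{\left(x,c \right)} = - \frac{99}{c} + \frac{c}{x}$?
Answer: $\frac{292998218800}{8753603} \approx 33472.0$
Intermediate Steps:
$\frac{-36005 - 47927}{b{\left(j,36 \right)} + \frac{20115}{44883}} = \frac{-36005 - 47927}{\left(- \frac{99}{36} + \frac{36}{-175}\right) + \frac{20115}{44883}} = - \frac{83932}{\left(\left(-99\right) \frac{1}{36} + 36 \left(- \frac{1}{175}\right)\right) + 20115 \cdot \frac{1}{44883}} = - \frac{83932}{\left(- \frac{11}{4} - \frac{36}{175}\right) + \frac{2235}{4987}} = - \frac{83932}{- \frac{2069}{700} + \frac{2235}{4987}} = - \frac{83932}{- \frac{8753603}{3490900}} = \left(-83932\right) \left(- \frac{3490900}{8753603}\right) = \frac{292998218800}{8753603}$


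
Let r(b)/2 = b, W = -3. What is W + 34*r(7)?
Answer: 473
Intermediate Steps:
r(b) = 2*b
W + 34*r(7) = -3 + 34*(2*7) = -3 + 34*14 = -3 + 476 = 473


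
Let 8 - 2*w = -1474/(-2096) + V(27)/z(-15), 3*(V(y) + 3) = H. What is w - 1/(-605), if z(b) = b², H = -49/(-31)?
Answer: 775982723/212276592 ≈ 3.6555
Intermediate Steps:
H = 49/31 (H = -49*(-1/31) = 49/31 ≈ 1.5806)
V(y) = -230/93 (V(y) = -3 + (⅓)*(49/31) = -3 + 49/93 = -230/93)
w = 32050903/8771760 (w = 4 - (-1474/(-2096) - 230/(93*((-15)²)))/2 = 4 - (-1474*(-1/2096) - 230/93/225)/2 = 4 - (737/1048 - 230/93*1/225)/2 = 4 - (737/1048 - 46/4185)/2 = 4 - ½*3036137/4385880 = 4 - 3036137/8771760 = 32050903/8771760 ≈ 3.6539)
w - 1/(-605) = 32050903/8771760 - 1/(-605) = 32050903/8771760 - 1*(-1/605) = 32050903/8771760 + 1/605 = 775982723/212276592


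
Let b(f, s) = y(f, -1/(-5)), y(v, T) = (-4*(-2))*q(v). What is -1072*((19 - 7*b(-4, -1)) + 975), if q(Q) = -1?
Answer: -1125600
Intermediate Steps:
y(v, T) = -8 (y(v, T) = -4*(-2)*(-1) = 8*(-1) = -8)
b(f, s) = -8
-1072*((19 - 7*b(-4, -1)) + 975) = -1072*((19 - 7*(-8)) + 975) = -1072*((19 + 56) + 975) = -1072*(75 + 975) = -1072*1050 = -1125600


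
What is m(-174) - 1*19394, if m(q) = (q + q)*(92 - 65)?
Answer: -28790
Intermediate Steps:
m(q) = 54*q (m(q) = (2*q)*27 = 54*q)
m(-174) - 1*19394 = 54*(-174) - 1*19394 = -9396 - 19394 = -28790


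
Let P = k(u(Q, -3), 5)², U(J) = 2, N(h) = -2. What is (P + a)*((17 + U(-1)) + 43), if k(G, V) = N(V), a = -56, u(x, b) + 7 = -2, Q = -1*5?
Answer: -3224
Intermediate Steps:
Q = -5
u(x, b) = -9 (u(x, b) = -7 - 2 = -9)
k(G, V) = -2
P = 4 (P = (-2)² = 4)
(P + a)*((17 + U(-1)) + 43) = (4 - 56)*((17 + 2) + 43) = -52*(19 + 43) = -52*62 = -3224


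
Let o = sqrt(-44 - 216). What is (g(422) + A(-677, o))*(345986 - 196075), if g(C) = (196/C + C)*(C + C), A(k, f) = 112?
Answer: 53469056192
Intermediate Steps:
o = 2*I*sqrt(65) (o = sqrt(-260) = 2*I*sqrt(65) ≈ 16.125*I)
g(C) = 2*C*(C + 196/C) (g(C) = (C + 196/C)*(2*C) = 2*C*(C + 196/C))
(g(422) + A(-677, o))*(345986 - 196075) = ((392 + 2*422**2) + 112)*(345986 - 196075) = ((392 + 2*178084) + 112)*149911 = ((392 + 356168) + 112)*149911 = (356560 + 112)*149911 = 356672*149911 = 53469056192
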